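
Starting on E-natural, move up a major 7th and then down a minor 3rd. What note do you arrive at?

A major seventh up from E is D# (letter D, 11 semitones up).
A minor third down from D# is B# (letter B, 3 semitones down).

B#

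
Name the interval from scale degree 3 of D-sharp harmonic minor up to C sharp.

perfect fifth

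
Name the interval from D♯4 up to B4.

minor sixth

Counting letters D–E–F–G–A–B gives a sixth.
D#→B = 8 semitones, 1 narrower than the major sixth (9), so minor.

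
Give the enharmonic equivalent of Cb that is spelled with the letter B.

Plain B sits at the same pitch as Cb, so on the letter B the same pitch needs a natural: B.

B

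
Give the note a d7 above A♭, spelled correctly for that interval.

Gbb

A seventh above A lands on the letter G.
A diminished seventh spans 9 semitones, so Ab moves to pitch class 5. On the letter G that is Gbb.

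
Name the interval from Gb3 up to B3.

The letter names run G→B, a span of 2 letter steps, so the interval is some kind of third.
Gb to B is 5 semitones. A major third is 4, so 5 makes it augmented.

augmented third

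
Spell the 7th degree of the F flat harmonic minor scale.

Eb

The Fb harmonic minor scale runs Fb Gb Abb Bbb Cb Dbb Eb.
Degree 7 is Eb.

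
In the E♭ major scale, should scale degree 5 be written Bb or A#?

Each scale degree takes a distinct letter name. Degree 5 of a scale on E must use the letter B.
Bb and A# are enharmonically the same pitch, but only Bb uses the letter B, so it is the correct spelling here.

Bb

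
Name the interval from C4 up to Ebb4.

diminished third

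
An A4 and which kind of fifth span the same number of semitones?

An augmented fourth spans 6 semitones.
A fifth spanning 6 semitones is diminished (the perfect fifth is 7).

diminished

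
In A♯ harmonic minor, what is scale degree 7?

Degree 7 takes the letter 6 steps above A, which is G.
In harmonic minor, degree 7 sits 11 semitones above the tonic. A# + 11 semitones is pitch class 9, spelled on G as G##.

G##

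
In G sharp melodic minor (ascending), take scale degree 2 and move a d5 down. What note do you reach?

D##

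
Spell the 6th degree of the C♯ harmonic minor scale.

A

Degree 6 takes the letter 5 steps above C, which is A.
In harmonic minor, degree 6 sits 8 semitones above the tonic. C# + 8 semitones is pitch class 9, spelled on A as A.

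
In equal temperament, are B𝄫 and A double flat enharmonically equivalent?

No

Bbb is pitch class 9; Abb is pitch class 7.
The pitch classes differ (9 vs. 7), so they are not enharmonic equivalents.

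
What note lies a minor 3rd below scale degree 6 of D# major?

Scale degree 6 of D# major is B#.
A minor third (3 semitones) below B# lands on the letter G, giving G##.

G##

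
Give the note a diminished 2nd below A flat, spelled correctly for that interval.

A second below A lands on the letter G.
A diminished second spans 0 semitones, so Ab moves to pitch class 8. On the letter G that is G#.

G#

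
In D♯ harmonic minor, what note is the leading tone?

C##

Degree 7 takes the letter 6 steps above D, which is C.
In harmonic minor, degree 7 sits 11 semitones above the tonic. D# + 11 semitones is pitch class 2, spelled on C as C##.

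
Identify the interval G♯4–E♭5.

The letter names run G→E, a span of 5 letter steps, so the interval is some kind of sixth.
G# to Eb is 7 semitones. A major sixth is 9, so 7 makes it diminished.

diminished sixth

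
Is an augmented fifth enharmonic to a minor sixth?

Yes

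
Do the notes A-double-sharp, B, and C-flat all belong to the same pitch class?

Yes

A## = pitch class 11 and B = pitch class 11 and Cb = pitch class 11 — the same pitch class, so they are enharmonic equivalents.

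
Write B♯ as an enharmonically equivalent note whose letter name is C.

C

B# is pitch class 0. The letter C alone is pitch class 0.
Pitch class 0 on C needs no accidental: C.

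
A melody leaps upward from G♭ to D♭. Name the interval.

The letter names run G→D, a span of 4 letter steps, so the interval is some kind of fifth.
Gb to Db is 7 semitones. A perfect fifth is 7, so 7 makes it perfect.

perfect fifth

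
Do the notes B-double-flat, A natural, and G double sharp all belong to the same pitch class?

Yes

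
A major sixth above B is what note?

A sixth above B lands on the letter G.
A major sixth spans 9 semitones, so B moves to pitch class 8. On the letter G that is G#.

G#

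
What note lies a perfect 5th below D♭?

Gb

A fifth below D lands on the letter G.
A perfect fifth spans 7 semitones, so Db moves to pitch class 6. On the letter G that is Gb.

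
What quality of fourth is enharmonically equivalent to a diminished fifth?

augmented

A diminished fifth spans 6 semitones.
A fourth spanning 6 semitones is augmented (the perfect fourth is 5).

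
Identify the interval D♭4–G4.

augmented fourth

Counting letters D–E–F–G gives a fourth.
Db→G = 6 semitones, 1 wider than the perfect fourth (5), so augmented.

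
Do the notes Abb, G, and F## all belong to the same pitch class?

Yes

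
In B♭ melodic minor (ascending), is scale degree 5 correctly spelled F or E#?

Each scale degree takes a distinct letter name. Degree 5 of a scale on B must use the letter F.
F and E# are enharmonically the same pitch, but only F uses the letter F, so it is the correct spelling here.

F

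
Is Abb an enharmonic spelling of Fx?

Abb is pitch class 7; F## is pitch class 7.
All spellings map to pitch class 7, so they are enharmonically equivalent.

Yes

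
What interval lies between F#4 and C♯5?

perfect fifth

Counting letters F–G–A–B–C gives a fifth.
F#→C# = 7 semitones, exactly the perfect fifth.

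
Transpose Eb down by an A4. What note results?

Bbb

A fourth below E lands on the letter B.
An augmented fourth spans 6 semitones, so Eb moves to pitch class 9. On the letter B that is Bbb.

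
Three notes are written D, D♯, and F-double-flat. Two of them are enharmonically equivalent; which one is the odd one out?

D

In 12-tone equal temperament, enharmonic equivalents share a pitch class. D is pitch class 2; D# is pitch class 3; Fbb is pitch class 3.
D# and Fbb share pitch class 3, while D is pitch class 2.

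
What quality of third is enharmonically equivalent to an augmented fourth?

doubly augmented

An augmented fourth spans 6 semitones.
A third spanning 6 semitones is doubly augmented (the major third is 4).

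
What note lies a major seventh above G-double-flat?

Fb

A seventh above G lands on the letter F.
A major seventh spans 11 semitones, so Gbb moves to pitch class 4. On the letter F that is Fb.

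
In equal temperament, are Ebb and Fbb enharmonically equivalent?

No

Two spellings are enharmonically equivalent only if they share a pitch class.
Here Ebb → 2, Fbb → 3; 2 ≠ 3, so they are not.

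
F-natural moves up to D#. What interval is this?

augmented sixth

The letter names run F→D, a span of 5 letter steps, so the interval is some kind of sixth.
F to D# is 10 semitones. A major sixth is 9, so 10 makes it augmented.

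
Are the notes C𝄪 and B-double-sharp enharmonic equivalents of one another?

No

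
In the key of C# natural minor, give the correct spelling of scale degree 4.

Degree 4 takes the letter 3 steps above C, which is F.
In natural minor, degree 4 sits 5 semitones above the tonic. C# + 5 semitones is pitch class 6, spelled on F as F#.

F#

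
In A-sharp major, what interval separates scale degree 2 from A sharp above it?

Scale degree 2 of A# major is B#.
B# up to A#: letters B→A make it a seventh; 10 semitones makes it minor.

minor seventh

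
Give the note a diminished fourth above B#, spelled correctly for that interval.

E

A fourth above B lands on the letter E.
A diminished fourth spans 4 semitones, so B# moves to pitch class 4. On the letter E that is E.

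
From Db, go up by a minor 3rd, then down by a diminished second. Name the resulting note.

A minor third up from Db is Fb (letter F, 3 semitones up).
A diminished second down from Fb is E (letter E, 0 semitones down).

E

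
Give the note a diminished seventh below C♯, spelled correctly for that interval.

D##

A seventh below C lands on the letter D.
A diminished seventh spans 9 semitones, so C# moves to pitch class 4. On the letter D that is D##.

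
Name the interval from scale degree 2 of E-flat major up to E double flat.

diminished seventh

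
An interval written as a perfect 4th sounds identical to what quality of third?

augmented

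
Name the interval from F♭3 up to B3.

Counting letters F–G–A–B gives a fourth.
Fb→B = 7 semitones, 2 wider than the perfect fourth (5), so doubly augmented.

doubly augmented fourth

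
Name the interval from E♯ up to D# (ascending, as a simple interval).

The letter names run E→D, a span of 6 letter steps, so the interval is some kind of seventh.
E# to D# is 10 semitones. A major seventh is 11, so 10 makes it minor.

minor seventh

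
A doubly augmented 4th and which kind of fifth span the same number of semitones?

perfect

A doubly augmented fourth spans 7 semitones.
A fifth spanning 7 semitones is perfect (the perfect fifth is 7).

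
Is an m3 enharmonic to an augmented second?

A minor third spans 3 semitones; an augmented second spans 3.
They are enharmonically equivalent.

Yes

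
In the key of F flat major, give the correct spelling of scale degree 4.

Bbb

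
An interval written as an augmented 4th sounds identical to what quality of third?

An augmented fourth spans 6 semitones.
A third spanning 6 semitones is doubly augmented (the major third is 4).

doubly augmented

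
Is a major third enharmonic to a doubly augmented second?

A major third spans 4 semitones; a doubly augmented second spans 4.
They are enharmonically equivalent.

Yes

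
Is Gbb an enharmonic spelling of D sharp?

Two spellings are enharmonically equivalent only if they share a pitch class.
Here Gbb → 5, D# → 3; 3 ≠ 5, so they are not.

No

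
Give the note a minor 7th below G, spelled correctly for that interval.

A seventh below G lands on the letter A.
A minor seventh spans 10 semitones, so G moves to pitch class 9. On the letter A that is A.

A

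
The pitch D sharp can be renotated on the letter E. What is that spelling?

Plain E sits 1 semitone above D#, so on the letter E the same pitch needs a flat: Eb.

Eb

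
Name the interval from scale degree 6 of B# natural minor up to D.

diminished fifth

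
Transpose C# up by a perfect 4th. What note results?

F#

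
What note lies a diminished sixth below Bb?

B down a major sixth is D, so the target letter is D.
From Bb, a diminished sixth is 7 semitones down: D#.

D#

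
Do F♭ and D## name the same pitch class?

Fb = pitch class 4 and D## = pitch class 4 — the same pitch class, so they are enharmonic equivalents.

Yes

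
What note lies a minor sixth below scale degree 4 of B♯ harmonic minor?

G##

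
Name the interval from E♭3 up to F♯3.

augmented second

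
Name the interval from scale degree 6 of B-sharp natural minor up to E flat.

Scale degree 6 of B# natural minor is G#.
G# up to Eb: letters G→E make it a sixth; 7 semitones makes it diminished.

diminished sixth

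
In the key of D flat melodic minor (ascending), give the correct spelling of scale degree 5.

Ab

Degree 5 takes the letter 4 steps above D, which is A.
In melodic minor (ascending), degree 5 sits 7 semitones above the tonic. Db + 7 semitones is pitch class 8, spelled on A as Ab.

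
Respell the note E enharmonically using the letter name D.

D##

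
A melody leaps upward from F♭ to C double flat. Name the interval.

diminished fifth

The letter names run F→C, a span of 4 letter steps, so the interval is some kind of fifth.
Fb to Cbb is 6 semitones. A perfect fifth is 7, so 6 makes it diminished.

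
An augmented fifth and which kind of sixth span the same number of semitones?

An augmented fifth spans 8 semitones.
A sixth spanning 8 semitones is minor (the major sixth is 9).

minor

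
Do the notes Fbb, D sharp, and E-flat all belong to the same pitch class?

Fbb = pitch class 3 and D# = pitch class 3 and Eb = pitch class 3 — the same pitch class, so they are enharmonic equivalents.

Yes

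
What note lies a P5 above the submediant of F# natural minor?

The submediant of F# natural minor is D.
A perfect fifth (7 semitones) above D lands on the letter A, giving A.

A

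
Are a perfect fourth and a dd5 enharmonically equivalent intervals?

A perfect fourth spans 5 semitones; a doubly diminished fifth spans 5.
They are enharmonically equivalent.

Yes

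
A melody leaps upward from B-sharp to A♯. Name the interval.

Counting letters B–C–D–E–F–G–A gives a seventh.
B#→A# = 10 semitones, 1 narrower than the major seventh (11), so minor.

minor seventh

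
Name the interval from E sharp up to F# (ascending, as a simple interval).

minor second

Counting letters E–F gives a second.
E#→F# = 1 semitone, 1 narrower than the major second (2), so minor.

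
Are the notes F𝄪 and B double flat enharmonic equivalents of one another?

No

F## is pitch class 7; Bbb is pitch class 9.
The pitch classes differ (7 vs. 9), so they are not enharmonic equivalents.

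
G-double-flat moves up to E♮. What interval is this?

The letter names run G→E, a span of 5 letter steps, so the interval is some kind of sixth.
Gbb to E is 11 semitones. A major sixth is 9, so 11 makes it doubly augmented.

doubly augmented sixth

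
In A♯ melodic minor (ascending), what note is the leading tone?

G##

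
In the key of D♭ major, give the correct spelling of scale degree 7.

C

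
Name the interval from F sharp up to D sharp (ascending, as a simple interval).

Counting letters F–G–A–B–C–D gives a sixth.
F#→D# = 9 semitones, exactly the major sixth.

major sixth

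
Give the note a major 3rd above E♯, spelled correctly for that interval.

G##

E up a major third is G#, so the target letter is G.
From E#, a major third is 4 semitones up: G##.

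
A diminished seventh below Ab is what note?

B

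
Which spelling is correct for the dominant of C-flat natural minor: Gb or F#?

Each scale degree takes a distinct letter name. Degree 5 of a scale on C must use the letter G.
Gb and F# are enharmonically the same pitch, but only Gb uses the letter G, so it is the correct spelling here.

Gb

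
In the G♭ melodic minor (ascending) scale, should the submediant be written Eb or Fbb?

Eb

Each scale degree takes a distinct letter name. Degree 6 of a scale on G must use the letter E.
Eb and Fbb are enharmonically the same pitch, but only Eb uses the letter E, so it is the correct spelling here.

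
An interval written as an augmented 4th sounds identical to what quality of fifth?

An augmented fourth spans 6 semitones.
A fifth spanning 6 semitones is diminished (the perfect fifth is 7).

diminished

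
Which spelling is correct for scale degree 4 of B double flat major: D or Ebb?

Each scale degree takes a distinct letter name. Degree 4 of a scale on B must use the letter E.
Ebb and D are enharmonically the same pitch, but only Ebb uses the letter E, so it is the correct spelling here.

Ebb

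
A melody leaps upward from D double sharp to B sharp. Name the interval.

Counting letters D–E–F–G–A–B gives a sixth.
D##→B# = 8 semitones, 1 narrower than the major sixth (9), so minor.

minor sixth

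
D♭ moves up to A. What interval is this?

Counting letters D–E–F–G–A gives a fifth.
Db→A = 8 semitones, 1 wider than the perfect fifth (7), so augmented.

augmented fifth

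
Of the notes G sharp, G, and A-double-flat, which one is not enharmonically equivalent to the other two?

G#

In 12-tone equal temperament, enharmonic equivalents share a pitch class. G# is pitch class 8; G is pitch class 7; Abb is pitch class 7.
G and Abb share pitch class 7, while G# is pitch class 8.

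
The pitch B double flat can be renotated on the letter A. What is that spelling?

Bbb is pitch class 9. The letter A alone is pitch class 9.
Pitch class 9 on A needs no accidental: A.

A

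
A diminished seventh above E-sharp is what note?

D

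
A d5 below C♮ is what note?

C down a perfect fifth is F, so the target letter is F.
From C, a diminished fifth is 6 semitones down: F#.

F#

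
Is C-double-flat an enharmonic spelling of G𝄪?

Two spellings are enharmonically equivalent only if they share a pitch class.
Here Cbb → 10, G## → 9; 9 ≠ 10, so they are not.

No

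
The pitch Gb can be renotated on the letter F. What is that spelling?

F#

Plain F sits 1 semitone below Gb, so on the letter F the same pitch needs a sharp: F#.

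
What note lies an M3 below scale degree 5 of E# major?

Scale degree 5 of E# major is B#.
A major third (4 semitones) below B# lands on the letter G, giving G#.

G#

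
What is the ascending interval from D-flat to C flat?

Counting letters D–E–F–G–A–B–C gives a seventh.
Db→Cb = 10 semitones, 1 narrower than the major seventh (11), so minor.

minor seventh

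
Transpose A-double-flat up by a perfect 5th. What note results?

Ebb

A fifth above A lands on the letter E.
A perfect fifth spans 7 semitones, so Abb moves to pitch class 2. On the letter E that is Ebb.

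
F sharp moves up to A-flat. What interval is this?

The letter names run F→A, a span of 2 letter steps, so the interval is some kind of third.
F# to Ab is 2 semitones. A major third is 4, so 2 makes it diminished.

diminished third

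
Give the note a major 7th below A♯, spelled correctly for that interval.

B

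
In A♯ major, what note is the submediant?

F##

The A# major scale runs A# B# C## D# E# F## G##.
Degree 6 is F##.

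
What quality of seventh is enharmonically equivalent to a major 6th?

diminished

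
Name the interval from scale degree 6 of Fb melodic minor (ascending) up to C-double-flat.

Scale degree 6 of Fb melodic minor (ascending) is Db.
Db up to Cbb: letters D→C make it a seventh; 9 semitones makes it diminished.

diminished seventh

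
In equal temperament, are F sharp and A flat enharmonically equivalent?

No

F# is pitch class 6; Ab is pitch class 8.
The pitch classes differ (6 vs. 8), so they are not enharmonic equivalents.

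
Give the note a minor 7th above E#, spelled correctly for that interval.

D#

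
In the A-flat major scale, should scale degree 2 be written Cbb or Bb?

Each scale degree takes a distinct letter name. Degree 2 of a scale on A must use the letter B.
Bb and Cbb are enharmonically the same pitch, but only Bb uses the letter B, so it is the correct spelling here.

Bb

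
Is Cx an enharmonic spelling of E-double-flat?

Yes

C## = pitch class 2 and Ebb = pitch class 2 — the same pitch class, so they are enharmonic equivalents.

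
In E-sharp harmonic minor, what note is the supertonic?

Degree 2 takes the letter 1 step above E, which is F.
In harmonic minor, degree 2 sits 2 semitones above the tonic. E# + 2 semitones is pitch class 7, spelled on F as F##.

F##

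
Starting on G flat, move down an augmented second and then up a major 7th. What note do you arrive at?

An augmented second down from Gb is Fbb (letter F, 3 semitones down).
A major seventh up from Fbb is Ebb (letter E, 11 semitones up).

Ebb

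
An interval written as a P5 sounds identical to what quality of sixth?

diminished

A perfect fifth spans 7 semitones.
A sixth spanning 7 semitones is diminished (the major sixth is 9).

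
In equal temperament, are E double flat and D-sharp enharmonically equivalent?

No

Ebb is pitch class 2; D# is pitch class 3.
The pitch classes differ (2 vs. 3), so they are not enharmonic equivalents.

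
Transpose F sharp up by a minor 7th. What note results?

F up a major seventh is E, so the target letter is E.
From F#, a minor seventh is 10 semitones up: E.

E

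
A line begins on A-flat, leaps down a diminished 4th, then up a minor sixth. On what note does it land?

C

A diminished fourth down from Ab is E (letter E, 4 semitones down).
A minor sixth up from E is C (letter C, 8 semitones up).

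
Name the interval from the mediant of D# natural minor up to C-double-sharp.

The mediant of D# natural minor is F#.
F# up to C##: letters F→C make it a fifth; 8 semitones makes it augmented.

augmented fifth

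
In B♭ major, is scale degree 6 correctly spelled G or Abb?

Each scale degree takes a distinct letter name. Degree 6 of a scale on B must use the letter G.
G and Abb are enharmonically the same pitch, but only G uses the letter G, so it is the correct spelling here.

G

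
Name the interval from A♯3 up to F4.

diminished sixth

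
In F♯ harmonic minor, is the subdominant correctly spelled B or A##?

Each scale degree takes a distinct letter name. Degree 4 of a scale on F must use the letter B.
B and A## are enharmonically the same pitch, but only B uses the letter B, so it is the correct spelling here.

B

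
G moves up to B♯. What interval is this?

augmented third

Counting letters G–A–B gives a third.
G→B# = 5 semitones, 1 wider than the major third (4), so augmented.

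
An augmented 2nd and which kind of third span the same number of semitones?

minor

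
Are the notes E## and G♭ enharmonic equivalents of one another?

E## is pitch class 6; Gb is pitch class 6.
All spellings map to pitch class 6, so they are enharmonically equivalent.

Yes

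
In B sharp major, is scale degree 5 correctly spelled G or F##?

F##

Each scale degree takes a distinct letter name. Degree 5 of a scale on B must use the letter F.
F## and G are enharmonically the same pitch, but only F## uses the letter F, so it is the correct spelling here.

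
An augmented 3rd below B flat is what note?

A third below B lands on the letter G.
An augmented third spans 5 semitones, so Bb moves to pitch class 5. On the letter G that is Gbb.

Gbb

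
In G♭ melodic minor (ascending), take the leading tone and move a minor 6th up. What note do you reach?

Db

The leading tone of Gb melodic minor (ascending) is F.
A minor sixth (8 semitones) above F lands on the letter D, giving Db.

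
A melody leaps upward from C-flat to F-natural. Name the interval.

The letter names run C→F, a span of 3 letter steps, so the interval is some kind of fourth.
Cb to F is 6 semitones. A perfect fourth is 5, so 6 makes it augmented.

augmented fourth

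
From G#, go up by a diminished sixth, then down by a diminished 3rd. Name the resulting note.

C#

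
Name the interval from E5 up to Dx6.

The letter names run E→D, a span of 6 letter steps, so the interval is some kind of seventh.
E to D## is 12 semitones. A major seventh is 11, so 12 makes it augmented.

augmented seventh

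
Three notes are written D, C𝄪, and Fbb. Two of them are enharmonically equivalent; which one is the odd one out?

Fbb

In 12-tone equal temperament, enharmonic equivalents share a pitch class. D is pitch class 2; C## is pitch class 2; Fbb is pitch class 3.
D and C## share pitch class 2, while Fbb is pitch class 3.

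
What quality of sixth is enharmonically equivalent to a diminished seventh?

major

A diminished seventh spans 9 semitones.
A sixth spanning 9 semitones is major (the major sixth is 9).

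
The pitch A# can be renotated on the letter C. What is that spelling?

Cbb

Plain C sits 2 semitones above A#, so on the letter C the same pitch needs a double flat: Cbb.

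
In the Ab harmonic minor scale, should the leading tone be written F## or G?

G

Each scale degree takes a distinct letter name. Degree 7 of a scale on A must use the letter G.
G and F## are enharmonically the same pitch, but only G uses the letter G, so it is the correct spelling here.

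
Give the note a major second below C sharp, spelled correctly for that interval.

C down a major second is Bb, so the target letter is B.
From C#, a major second is 2 semitones down: B.

B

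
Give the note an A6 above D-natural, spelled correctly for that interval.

B#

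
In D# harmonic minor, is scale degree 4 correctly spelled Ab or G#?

G#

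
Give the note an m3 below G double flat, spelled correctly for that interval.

Ebb

G down a major third is Eb, so the target letter is E.
From Gbb, a minor third is 3 semitones down: Ebb.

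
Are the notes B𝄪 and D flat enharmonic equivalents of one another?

B## = pitch class 1 and Db = pitch class 1 — the same pitch class, so they are enharmonic equivalents.

Yes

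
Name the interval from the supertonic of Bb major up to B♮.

major seventh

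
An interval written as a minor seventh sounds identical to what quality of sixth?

augmented

A minor seventh spans 10 semitones.
A sixth spanning 10 semitones is augmented (the major sixth is 9).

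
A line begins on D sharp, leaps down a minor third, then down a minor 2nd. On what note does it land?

A minor third down from D# is B# (letter B, 3 semitones down).
A minor second down from B# is A## (letter A, 1 semitone down).

A##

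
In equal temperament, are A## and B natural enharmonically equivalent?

Yes

A## = pitch class 11 and B = pitch class 11 — the same pitch class, so they are enharmonic equivalents.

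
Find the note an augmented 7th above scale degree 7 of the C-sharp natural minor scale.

Scale degree 7 of C# natural minor is B.
An augmented seventh (12 semitones) above B lands on the letter A, giving A##.

A##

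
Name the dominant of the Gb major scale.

Db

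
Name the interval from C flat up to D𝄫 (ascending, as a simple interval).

Counting letters C–D gives a second.
Cb→Dbb = 1 semitone, 1 narrower than the major second (2), so minor.

minor second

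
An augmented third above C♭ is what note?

C up a major third is E, so the target letter is E.
From Cb, an augmented third is 5 semitones up: E.

E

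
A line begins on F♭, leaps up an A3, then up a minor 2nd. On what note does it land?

An augmented third up from Fb is A (letter A, 5 semitones up).
A minor second up from A is Bb (letter B, 1 semitone up).

Bb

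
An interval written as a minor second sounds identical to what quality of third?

A minor second spans 1 semitone.
A third spanning 1 semitone is doubly diminished (the major third is 4).

doubly diminished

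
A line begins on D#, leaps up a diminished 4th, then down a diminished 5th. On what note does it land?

A diminished fourth up from D# is G (letter G, 4 semitones up).
A diminished fifth down from G is C# (letter C, 6 semitones down).

C#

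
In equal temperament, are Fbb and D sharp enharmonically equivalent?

Yes

Fbb is pitch class 3; D# is pitch class 3.
All spellings map to pitch class 3, so they are enharmonically equivalent.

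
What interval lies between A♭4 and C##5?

Counting letters A–B–C gives a third.
Ab→C## = 6 semitones, 2 wider than the major third (4), so doubly augmented.

doubly augmented third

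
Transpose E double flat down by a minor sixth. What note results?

E down a major sixth is G, so the target letter is G.
From Ebb, a minor sixth is 8 semitones down: Gb.

Gb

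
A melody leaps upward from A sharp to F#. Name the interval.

The letter names run A→F, a span of 5 letter steps, so the interval is some kind of sixth.
A# to F# is 8 semitones. A major sixth is 9, so 8 makes it minor.

minor sixth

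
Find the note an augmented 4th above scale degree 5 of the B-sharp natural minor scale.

B##

Scale degree 5 of B# natural minor is F##.
An augmented fourth (6 semitones) above F## lands on the letter B, giving B##.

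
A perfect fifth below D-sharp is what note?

D down a perfect fifth is G, so the target letter is G.
From D#, a perfect fifth is 7 semitones down: G#.

G#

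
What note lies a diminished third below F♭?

F down a major third is Db, so the target letter is D.
From Fb, a diminished third is 2 semitones down: D.

D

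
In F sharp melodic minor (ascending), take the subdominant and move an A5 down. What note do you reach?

Eb

The subdominant of F# melodic minor (ascending) is B.
An augmented fifth (8 semitones) below B lands on the letter E, giving Eb.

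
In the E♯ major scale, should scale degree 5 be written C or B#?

Each scale degree takes a distinct letter name. Degree 5 of a scale on E must use the letter B.
B# and C are enharmonically the same pitch, but only B# uses the letter B, so it is the correct spelling here.

B#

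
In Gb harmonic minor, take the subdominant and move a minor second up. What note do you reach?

The subdominant of Gb harmonic minor is Cb.
A minor second (1 semitone) above Cb lands on the letter D, giving Dbb.

Dbb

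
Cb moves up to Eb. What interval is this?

major third

The letter names run C→E, a span of 2 letter steps, so the interval is some kind of third.
Cb to Eb is 4 semitones. A major third is 4, so 4 makes it major.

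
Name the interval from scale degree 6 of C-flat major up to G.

Scale degree 6 of Cb major is Ab.
Ab up to G: letters A→G make it a seventh; 11 semitones makes it major.

major seventh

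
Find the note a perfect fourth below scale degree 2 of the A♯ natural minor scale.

Scale degree 2 of A# natural minor is B#.
A perfect fourth (5 semitones) below B# lands on the letter F, giving F##.

F##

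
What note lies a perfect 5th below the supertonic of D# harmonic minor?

The supertonic of D# harmonic minor is E#.
A perfect fifth (7 semitones) below E# lands on the letter A, giving A#.

A#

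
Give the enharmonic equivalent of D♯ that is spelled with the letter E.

Eb

Plain E sits 1 semitone above D#, so on the letter E the same pitch needs a flat: Eb.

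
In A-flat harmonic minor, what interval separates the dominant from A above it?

augmented fourth

The dominant of Ab harmonic minor is Eb.
Eb up to A: letters E→A make it a fourth; 6 semitones makes it augmented.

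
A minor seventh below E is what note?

F#

E down a major seventh is F, so the target letter is F.
From E, a minor seventh is 10 semitones down: F#.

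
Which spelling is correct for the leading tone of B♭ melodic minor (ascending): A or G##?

Each scale degree takes a distinct letter name. Degree 7 of a scale on B must use the letter A.
A and G## are enharmonically the same pitch, but only A uses the letter A, so it is the correct spelling here.

A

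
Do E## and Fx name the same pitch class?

E## is pitch class 6; F## is pitch class 7.
The pitch classes differ (6 vs. 7), so they are not enharmonic equivalents.

No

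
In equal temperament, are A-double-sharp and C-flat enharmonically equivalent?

Yes

A## = pitch class 11 and Cb = pitch class 11 — the same pitch class, so they are enharmonic equivalents.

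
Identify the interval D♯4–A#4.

perfect fifth

The letter names run D→A, a span of 4 letter steps, so the interval is some kind of fifth.
D# to A# is 7 semitones. A perfect fifth is 7, so 7 makes it perfect.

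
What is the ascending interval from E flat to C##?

doubly augmented sixth

Counting letters E–F–G–A–B–C gives a sixth.
Eb→C## = 11 semitones, 2 wider than the major sixth (9), so doubly augmented.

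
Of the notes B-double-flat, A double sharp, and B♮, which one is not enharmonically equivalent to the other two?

In 12-tone equal temperament, enharmonic equivalents share a pitch class. Bbb is pitch class 9; A## is pitch class 11; B is pitch class 11.
A## and B share pitch class 11, while Bbb is pitch class 9.

Bbb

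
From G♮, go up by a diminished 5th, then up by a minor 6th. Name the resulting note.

A diminished fifth up from G is Db (letter D, 6 semitones up).
A minor sixth up from Db is Bbb (letter B, 8 semitones up).

Bbb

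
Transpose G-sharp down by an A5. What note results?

C

G down a perfect fifth is C, so the target letter is C.
From G#, an augmented fifth is 8 semitones down: C.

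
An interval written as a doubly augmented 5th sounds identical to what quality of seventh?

A doubly augmented fifth spans 9 semitones.
A seventh spanning 9 semitones is diminished (the major seventh is 11).

diminished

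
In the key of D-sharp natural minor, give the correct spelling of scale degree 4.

G#

The D# natural minor scale runs D# E# F# G# A# B C#.
Degree 4 is G#.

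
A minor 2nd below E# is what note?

A second below E lands on the letter D.
A minor second spans 1 semitone, so E# moves to pitch class 4. On the letter D that is D##.

D##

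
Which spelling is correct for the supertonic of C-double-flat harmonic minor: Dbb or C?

Dbb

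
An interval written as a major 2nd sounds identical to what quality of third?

diminished

A major second spans 2 semitones.
A third spanning 2 semitones is diminished (the major third is 4).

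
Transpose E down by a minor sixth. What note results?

E down a major sixth is G, so the target letter is G.
From E, a minor sixth is 8 semitones down: G#.

G#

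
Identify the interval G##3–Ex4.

major sixth

Counting letters G–A–B–C–D–E gives a sixth.
G##→E## = 9 semitones, exactly the major sixth.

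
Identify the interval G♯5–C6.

diminished fourth

Counting letters G–A–B–C gives a fourth.
G#→C = 4 semitones, 1 narrower than the perfect fourth (5), so diminished.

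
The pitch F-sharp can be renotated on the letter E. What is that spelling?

E##

F# is pitch class 6. The letter E alone is pitch class 4.
To reach pitch class 6 from E requires an offset of +2 semitones, i.e. double sharp: E##.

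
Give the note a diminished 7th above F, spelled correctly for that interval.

Ebb

F up a major seventh is E, so the target letter is E.
From F, a diminished seventh is 9 semitones up: Ebb.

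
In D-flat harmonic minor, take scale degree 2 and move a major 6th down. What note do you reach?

Scale degree 2 of Db harmonic minor is Eb.
A major sixth (9 semitones) below Eb lands on the letter G, giving Gb.

Gb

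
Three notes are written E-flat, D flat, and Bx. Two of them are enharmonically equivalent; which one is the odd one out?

Eb

In 12-tone equal temperament, enharmonic equivalents share a pitch class. Eb is pitch class 3; Db is pitch class 1; B## is pitch class 1.
Db and B## share pitch class 1, while Eb is pitch class 3.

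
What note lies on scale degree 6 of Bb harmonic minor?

Gb

Degree 6 takes the letter 5 steps above B, which is G.
In harmonic minor, degree 6 sits 8 semitones above the tonic. Bb + 8 semitones is pitch class 6, spelled on G as Gb.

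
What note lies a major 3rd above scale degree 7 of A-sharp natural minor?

Scale degree 7 of A# natural minor is G#.
A major third (4 semitones) above G# lands on the letter B, giving B#.

B#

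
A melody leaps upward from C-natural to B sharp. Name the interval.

augmented seventh

The letter names run C→B, a span of 6 letter steps, so the interval is some kind of seventh.
C to B# is 12 semitones. A major seventh is 11, so 12 makes it augmented.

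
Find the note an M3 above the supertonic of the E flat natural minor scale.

A

The supertonic of Eb natural minor is F.
A major third (4 semitones) above F lands on the letter A, giving A.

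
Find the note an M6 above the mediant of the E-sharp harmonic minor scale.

E#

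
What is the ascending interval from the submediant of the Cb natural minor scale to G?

augmented seventh

The submediant of Cb natural minor is Abb.
Abb up to G: letters A→G make it a seventh; 12 semitones makes it augmented.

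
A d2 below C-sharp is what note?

B##

A second below C lands on the letter B.
A diminished second spans 0 semitones, so C# moves to pitch class 1. On the letter B that is B##.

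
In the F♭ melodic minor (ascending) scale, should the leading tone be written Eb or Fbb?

Each scale degree takes a distinct letter name. Degree 7 of a scale on F must use the letter E.
Eb and Fbb are enharmonically the same pitch, but only Eb uses the letter E, so it is the correct spelling here.

Eb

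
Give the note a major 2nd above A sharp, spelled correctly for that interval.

B#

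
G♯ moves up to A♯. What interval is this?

major second

The letter names run G→A, a span of 1 letter step, so the interval is some kind of second.
G# to A# is 2 semitones. A major second is 2, so 2 makes it major.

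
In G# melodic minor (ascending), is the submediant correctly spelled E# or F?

E#

Each scale degree takes a distinct letter name. Degree 6 of a scale on G must use the letter E.
E# and F are enharmonically the same pitch, but only E# uses the letter E, so it is the correct spelling here.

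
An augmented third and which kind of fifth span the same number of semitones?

An augmented third spans 5 semitones.
A fifth spanning 5 semitones is doubly diminished (the perfect fifth is 7).

doubly diminished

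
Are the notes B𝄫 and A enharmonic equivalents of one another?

Bbb = pitch class 9 and A = pitch class 9 — the same pitch class, so they are enharmonic equivalents.

Yes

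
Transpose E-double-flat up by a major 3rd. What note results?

A third above E lands on the letter G.
A major third spans 4 semitones, so Ebb moves to pitch class 6. On the letter G that is Gb.

Gb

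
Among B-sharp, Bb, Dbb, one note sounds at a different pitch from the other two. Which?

Bb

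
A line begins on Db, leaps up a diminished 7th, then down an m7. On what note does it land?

Dbb

A diminished seventh up from Db is Cbb (letter C, 9 semitones up).
A minor seventh down from Cbb is Dbb (letter D, 10 semitones down).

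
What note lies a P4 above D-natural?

G

D up a perfect fourth is G, so the target letter is G.
From D, a perfect fourth is 5 semitones up: G.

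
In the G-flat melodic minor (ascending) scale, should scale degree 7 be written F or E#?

F

Each scale degree takes a distinct letter name. Degree 7 of a scale on G must use the letter F.
F and E# are enharmonically the same pitch, but only F uses the letter F, so it is the correct spelling here.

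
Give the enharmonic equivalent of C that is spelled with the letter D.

C is pitch class 0. The letter D alone is pitch class 2.
To reach pitch class 0 from D requires an offset of -2 semitones, i.e. double flat: Dbb.

Dbb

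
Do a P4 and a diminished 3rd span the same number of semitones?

No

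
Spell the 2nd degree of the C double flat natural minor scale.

Dbb

Degree 2 takes the letter 1 step above C, which is D.
In natural minor, degree 2 sits 2 semitones above the tonic. Cbb + 2 semitones is pitch class 0, spelled on D as Dbb.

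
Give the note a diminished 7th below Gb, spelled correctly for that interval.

A

G down a major seventh is Ab, so the target letter is A.
From Gb, a diminished seventh is 9 semitones down: A.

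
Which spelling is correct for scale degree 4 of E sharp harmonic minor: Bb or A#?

A#

Each scale degree takes a distinct letter name. Degree 4 of a scale on E must use the letter A.
A# and Bb are enharmonically the same pitch, but only A# uses the letter A, so it is the correct spelling here.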